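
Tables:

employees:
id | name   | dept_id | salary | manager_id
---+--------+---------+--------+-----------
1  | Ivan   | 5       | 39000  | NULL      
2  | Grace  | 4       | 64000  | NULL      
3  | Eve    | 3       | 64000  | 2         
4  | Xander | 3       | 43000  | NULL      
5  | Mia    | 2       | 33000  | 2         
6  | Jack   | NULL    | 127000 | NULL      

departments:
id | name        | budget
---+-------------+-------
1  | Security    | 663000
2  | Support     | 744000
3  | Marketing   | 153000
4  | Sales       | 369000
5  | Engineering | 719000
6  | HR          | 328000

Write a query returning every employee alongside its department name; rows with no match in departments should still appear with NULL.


LEFT JOIN keeps every row from employees (the left table); where dept_id has no match in departments, the department columns become NULL. Walk through each employee:
  - employee 1 (Ivan): dept_id=5 -> matches Engineering
  - employee 2 (Grace): dept_id=4 -> matches Sales
  - employee 3 (Eve): dept_id=3 -> matches Marketing
  - employee 4 (Xander): dept_id=3 -> matches Marketing
  - employee 5 (Mia): dept_id=2 -> matches Support
  - employee 6 (Jack): dept_id=NULL, no match -> kept with NULL
All 6 rows appear; 1 has NULL department.

SQL:
SELECT a.name, b.name AS department
FROM employees a
LEFT JOIN departments b ON a.dept_id = b.id

Result:
name   | department 
-------+------------
Ivan   | Engineering
Grace  | Sales      
Eve    | Marketing  
Xander | Marketing  
Mia    | Support    
Jack   | NULL       


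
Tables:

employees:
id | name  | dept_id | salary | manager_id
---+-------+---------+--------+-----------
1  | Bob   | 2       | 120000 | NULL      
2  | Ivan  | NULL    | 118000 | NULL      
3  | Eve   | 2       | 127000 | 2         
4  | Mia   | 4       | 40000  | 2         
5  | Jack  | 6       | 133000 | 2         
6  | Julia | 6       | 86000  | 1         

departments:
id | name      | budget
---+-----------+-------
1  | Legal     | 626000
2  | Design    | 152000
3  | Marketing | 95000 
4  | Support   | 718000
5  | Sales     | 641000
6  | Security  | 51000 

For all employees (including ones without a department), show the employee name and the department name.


LEFT JOIN keeps every row from employees (the left table); where dept_id has no match in departments, the department columns become NULL. Walk through each employee:
  - employee 1 (Bob): dept_id=2 -> matches Design
  - employee 2 (Ivan): dept_id=NULL, no match -> kept with NULL
  - employee 3 (Eve): dept_id=2 -> matches Design
  - employee 4 (Mia): dept_id=4 -> matches Support
  - employee 5 (Jack): dept_id=6 -> matches Security
  - employee 6 (Julia): dept_id=6 -> matches Security
All 6 rows appear; 1 has NULL department.

SQL:
SELECT a.name, b.name AS department
FROM employees a
LEFT JOIN departments b ON a.dept_id = b.id

Result:
name  | department
------+-----------
Bob   | Design    
Ivan  | NULL      
Eve   | Design    
Mia   | Support   
Jack  | Security  
Julia | Security  


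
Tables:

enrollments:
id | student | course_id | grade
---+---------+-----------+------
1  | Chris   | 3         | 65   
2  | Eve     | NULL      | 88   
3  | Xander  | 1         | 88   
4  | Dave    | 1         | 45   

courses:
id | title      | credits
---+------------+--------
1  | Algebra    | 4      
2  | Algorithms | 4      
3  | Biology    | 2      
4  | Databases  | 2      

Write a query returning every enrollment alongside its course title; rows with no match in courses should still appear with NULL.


LEFT JOIN keeps every row from enrollments (the left table); where course_id has no match in courses, the course columns become NULL. Walk through each enrollment:
  - enrollment 1 (Chris): course_id=3 -> matches Biology
  - enrollment 2 (Eve): course_id=NULL, no match -> kept with NULL
  - enrollment 3 (Xander): course_id=1 -> matches Algebra
  - enrollment 4 (Dave): course_id=1 -> matches Algebra
All 4 rows appear; 1 has NULL course.

SQL:
SELECT a.student, b.title AS course
FROM enrollments a
LEFT JOIN courses b ON a.course_id = b.id

Result:
student | course 
--------+--------
Chris   | Biology
Eve     | NULL   
Xander  | Algebra
Dave    | Algebra


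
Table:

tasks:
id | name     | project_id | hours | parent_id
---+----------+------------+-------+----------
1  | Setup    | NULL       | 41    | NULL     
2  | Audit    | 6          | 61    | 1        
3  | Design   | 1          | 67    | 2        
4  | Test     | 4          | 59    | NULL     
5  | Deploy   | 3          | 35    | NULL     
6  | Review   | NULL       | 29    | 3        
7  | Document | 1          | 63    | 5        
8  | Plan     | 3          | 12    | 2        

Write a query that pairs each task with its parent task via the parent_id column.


This is a self-join: tasks is joined to a second copy of itself, matching each row's parent_id to another row's id. Use LEFT JOIN so rows with parent_id=NULL are kept.
  - task 1 (Setup): parent_id=NULL -> NULL
  - task 2 (Audit): parent_id=1 -> Setup
  - task 3 (Design): parent_id=2 -> Audit
  - task 4 (Test): parent_id=NULL -> NULL
  - task 5 (Deploy): parent_id=NULL -> NULL
  - task 6 (Review): parent_id=3 -> Design
  - task 7 (Document): parent_id=5 -> Deploy
  - task 8 (Plan): parent_id=2 -> Audit

SQL:
SELECT a.name AS item, b.name AS parent
FROM tasks a
LEFT JOIN tasks b ON a.parent_id = b.id

Result:
item     | parent
---------+-------
Setup    | NULL  
Audit    | Setup 
Design   | Audit 
Test     | NULL  
Deploy   | NULL  
Review   | Design
Document | Deploy
Plan     | Audit 


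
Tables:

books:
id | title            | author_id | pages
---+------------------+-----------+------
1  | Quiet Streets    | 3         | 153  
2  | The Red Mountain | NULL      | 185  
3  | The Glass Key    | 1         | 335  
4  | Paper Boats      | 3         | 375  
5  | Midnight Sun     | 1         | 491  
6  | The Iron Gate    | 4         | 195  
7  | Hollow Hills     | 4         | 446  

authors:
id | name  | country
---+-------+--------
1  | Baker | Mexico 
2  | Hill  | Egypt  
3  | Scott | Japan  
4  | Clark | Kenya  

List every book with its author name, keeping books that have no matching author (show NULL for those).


LEFT JOIN keeps every row from books (the left table); where author_id has no match in authors, the author columns become NULL. Walk through each book:
  - book 1 (Quiet Streets): author_id=3 -> matches Scott
  - book 2 (The Red Mountain): author_id=NULL, no match -> kept with NULL
  - book 3 (The Glass Key): author_id=1 -> matches Baker
  - book 4 (Paper Boats): author_id=3 -> matches Scott
  - book 5 (Midnight Sun): author_id=1 -> matches Baker
  - book 6 (The Iron Gate): author_id=4 -> matches Clark
  - book 7 (Hollow Hills): author_id=4 -> matches Clark
All 7 rows appear; 1 has NULL author.

SQL:
SELECT a.title, b.name AS author
FROM books a
LEFT JOIN authors b ON a.author_id = b.id

Result:
title            | author
-----------------+-------
Quiet Streets    | Scott 
The Red Mountain | NULL  
The Glass Key    | Baker 
Paper Boats      | Scott 
Midnight Sun     | Baker 
The Iron Gate    | Clark 
Hollow Hills     | Clark 


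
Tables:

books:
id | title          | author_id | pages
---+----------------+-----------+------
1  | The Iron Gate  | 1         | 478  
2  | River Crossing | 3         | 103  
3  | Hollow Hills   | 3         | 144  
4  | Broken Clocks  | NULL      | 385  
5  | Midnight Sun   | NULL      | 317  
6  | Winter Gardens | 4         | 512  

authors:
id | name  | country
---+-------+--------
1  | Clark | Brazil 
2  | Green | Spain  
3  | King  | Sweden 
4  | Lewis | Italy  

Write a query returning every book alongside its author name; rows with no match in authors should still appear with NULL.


LEFT JOIN keeps every row from books (the left table); where author_id has no match in authors, the author columns become NULL. Walk through each book:
  - book 1 (The Iron Gate): author_id=1 -> matches Clark
  - book 2 (River Crossing): author_id=3 -> matches King
  - book 3 (Hollow Hills): author_id=3 -> matches King
  - book 4 (Broken Clocks): author_id=NULL, no match -> kept with NULL
  - book 5 (Midnight Sun): author_id=NULL, no match -> kept with NULL
  - book 6 (Winter Gardens): author_id=4 -> matches Lewis
All 6 rows appear; 2 have NULL author.

SQL:
SELECT a.title, b.name AS author
FROM books a
LEFT JOIN authors b ON a.author_id = b.id

Result:
title          | author
---------------+-------
The Iron Gate  | Clark 
River Crossing | King  
Hollow Hills   | King  
Broken Clocks  | NULL  
Midnight Sun   | NULL  
Winter Gardens | Lewis 


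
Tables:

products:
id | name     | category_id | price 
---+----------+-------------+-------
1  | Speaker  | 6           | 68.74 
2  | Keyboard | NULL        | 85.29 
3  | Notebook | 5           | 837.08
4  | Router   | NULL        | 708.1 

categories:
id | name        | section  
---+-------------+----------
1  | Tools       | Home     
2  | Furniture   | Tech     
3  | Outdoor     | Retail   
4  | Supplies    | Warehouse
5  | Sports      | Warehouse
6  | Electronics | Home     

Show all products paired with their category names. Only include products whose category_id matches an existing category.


INNER JOIN keeps only products rows whose category_id matches an id in categories. Walk through each product:
  - product 1 (Speaker): category_id=6 -> matches Electronics
  - product 2 (Keyboard): category_id=NULL, no match -> dropped
  - product 3 (Notebook): category_id=5 -> matches Sports
  - product 4 (Router): category_id=NULL, no match -> dropped
So 2 of 4 rows are dropped.

SQL:
SELECT a.name, b.name AS category
FROM products a
INNER JOIN categories b ON a.category_id = b.id

Result:
name     | category   
---------+------------
Speaker  | Electronics
Notebook | Sports     


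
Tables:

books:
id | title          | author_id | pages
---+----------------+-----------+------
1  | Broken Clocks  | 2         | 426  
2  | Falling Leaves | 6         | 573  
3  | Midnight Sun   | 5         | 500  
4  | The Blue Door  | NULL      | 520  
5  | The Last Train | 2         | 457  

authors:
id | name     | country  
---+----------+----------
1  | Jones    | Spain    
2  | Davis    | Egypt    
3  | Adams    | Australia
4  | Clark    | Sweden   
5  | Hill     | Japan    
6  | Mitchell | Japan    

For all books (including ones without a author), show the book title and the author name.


LEFT JOIN keeps every row from books (the left table); where author_id has no match in authors, the author columns become NULL. Walk through each book:
  - book 1 (Broken Clocks): author_id=2 -> matches Davis
  - book 2 (Falling Leaves): author_id=6 -> matches Mitchell
  - book 3 (Midnight Sun): author_id=5 -> matches Hill
  - book 4 (The Blue Door): author_id=NULL, no match -> kept with NULL
  - book 5 (The Last Train): author_id=2 -> matches Davis
All 5 rows appear; 1 has NULL author.

SQL:
SELECT a.title, b.name AS author
FROM books a
LEFT JOIN authors b ON a.author_id = b.id

Result:
title          | author  
---------------+---------
Broken Clocks  | Davis   
Falling Leaves | Mitchell
Midnight Sun   | Hill    
The Blue Door  | NULL    
The Last Train | Davis   


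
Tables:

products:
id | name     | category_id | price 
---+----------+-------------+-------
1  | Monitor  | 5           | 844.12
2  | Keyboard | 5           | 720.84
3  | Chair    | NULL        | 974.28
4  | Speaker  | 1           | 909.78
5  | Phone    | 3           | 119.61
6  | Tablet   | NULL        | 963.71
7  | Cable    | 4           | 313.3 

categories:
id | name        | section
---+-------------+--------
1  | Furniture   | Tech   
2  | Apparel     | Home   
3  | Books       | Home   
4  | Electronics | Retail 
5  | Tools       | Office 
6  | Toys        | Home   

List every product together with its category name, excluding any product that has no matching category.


INNER JOIN keeps only products rows whose category_id matches an id in categories. Walk through each product:
  - product 1 (Monitor): category_id=5 -> matches Tools
  - product 2 (Keyboard): category_id=5 -> matches Tools
  - product 3 (Chair): category_id=NULL, no match -> dropped
  - product 4 (Speaker): category_id=1 -> matches Furniture
  - product 5 (Phone): category_id=3 -> matches Books
  - product 6 (Tablet): category_id=NULL, no match -> dropped
  - product 7 (Cable): category_id=4 -> matches Electronics
So 2 of 7 rows are dropped.

SQL:
SELECT a.name, b.name AS category
FROM products a
INNER JOIN categories b ON a.category_id = b.id

Result:
name     | category   
---------+------------
Monitor  | Tools      
Keyboard | Tools      
Speaker  | Furniture  
Phone    | Books      
Cable    | Electronics


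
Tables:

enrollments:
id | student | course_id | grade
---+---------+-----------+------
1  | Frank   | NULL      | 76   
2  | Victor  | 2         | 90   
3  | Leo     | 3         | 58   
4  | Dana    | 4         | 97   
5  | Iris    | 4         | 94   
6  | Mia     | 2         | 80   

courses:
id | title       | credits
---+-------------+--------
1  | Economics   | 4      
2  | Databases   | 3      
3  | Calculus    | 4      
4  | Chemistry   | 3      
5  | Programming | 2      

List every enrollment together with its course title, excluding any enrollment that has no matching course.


INNER JOIN keeps only enrollments rows whose course_id matches an id in courses. Walk through each enrollment:
  - enrollment 1 (Frank): course_id=NULL, no match -> dropped
  - enrollment 2 (Victor): course_id=2 -> matches Databases
  - enrollment 3 (Leo): course_id=3 -> matches Calculus
  - enrollment 4 (Dana): course_id=4 -> matches Chemistry
  - enrollment 5 (Iris): course_id=4 -> matches Chemistry
  - enrollment 6 (Mia): course_id=2 -> matches Databases
So 1 of 6 rows is dropped.

SQL:
SELECT a.student, b.title AS course
FROM enrollments a
INNER JOIN courses b ON a.course_id = b.id

Result:
student | course   
--------+----------
Victor  | Databases
Leo     | Calculus 
Dana    | Chemistry
Iris    | Chemistry
Mia     | Databases


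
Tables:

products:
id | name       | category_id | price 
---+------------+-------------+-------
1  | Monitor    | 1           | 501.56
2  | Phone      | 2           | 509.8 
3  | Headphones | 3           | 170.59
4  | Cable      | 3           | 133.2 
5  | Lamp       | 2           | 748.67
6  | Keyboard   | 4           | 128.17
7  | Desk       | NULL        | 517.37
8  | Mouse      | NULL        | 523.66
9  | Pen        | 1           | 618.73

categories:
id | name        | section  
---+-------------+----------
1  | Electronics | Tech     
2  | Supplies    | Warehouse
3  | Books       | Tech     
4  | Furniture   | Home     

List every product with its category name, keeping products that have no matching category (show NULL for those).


LEFT JOIN keeps every row from products (the left table); where category_id has no match in categories, the category columns become NULL. Walk through each product:
  - product 1 (Monitor): category_id=1 -> matches Electronics
  - product 2 (Phone): category_id=2 -> matches Supplies
  - product 3 (Headphones): category_id=3 -> matches Books
  - product 4 (Cable): category_id=3 -> matches Books
  - product 5 (Lamp): category_id=2 -> matches Supplies
  - product 6 (Keyboard): category_id=4 -> matches Furniture
  - product 7 (Desk): category_id=NULL, no match -> kept with NULL
  - product 8 (Mouse): category_id=NULL, no match -> kept with NULL
  - product 9 (Pen): category_id=1 -> matches Electronics
All 9 rows appear; 2 have NULL category.

SQL:
SELECT a.name, b.name AS category
FROM products a
LEFT JOIN categories b ON a.category_id = b.id

Result:
name       | category   
-----------+------------
Monitor    | Electronics
Phone      | Supplies   
Headphones | Books      
Cable      | Books      
Lamp       | Supplies   
Keyboard   | Furniture  
Desk       | NULL       
Mouse      | NULL       
Pen        | Electronics


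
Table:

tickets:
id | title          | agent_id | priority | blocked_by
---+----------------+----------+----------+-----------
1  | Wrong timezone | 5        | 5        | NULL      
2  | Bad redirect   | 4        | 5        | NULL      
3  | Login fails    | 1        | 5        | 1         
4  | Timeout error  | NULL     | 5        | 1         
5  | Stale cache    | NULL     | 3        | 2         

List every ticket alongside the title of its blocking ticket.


This is a self-join: tickets is joined to a second copy of itself, matching each row's blocked_by to another row's id. Use LEFT JOIN so rows with blocked_by=NULL are kept.
  - ticket 1 (Wrong timezone): blocked_by=NULL -> NULL
  - ticket 2 (Bad redirect): blocked_by=NULL -> NULL
  - ticket 3 (Login fails): blocked_by=1 -> Wrong timezone
  - ticket 4 (Timeout error): blocked_by=1 -> Wrong timezone
  - ticket 5 (Stale cache): blocked_by=2 -> Bad redirect

SQL:
SELECT a.title AS item, b.title AS blocked_by
FROM tickets a
LEFT JOIN tickets b ON a.blocked_by = b.id

Result:
item           | blocked_by    
---------------+---------------
Wrong timezone | NULL          
Bad redirect   | NULL          
Login fails    | Wrong timezone
Timeout error  | Wrong timezone
Stale cache    | Bad redirect  


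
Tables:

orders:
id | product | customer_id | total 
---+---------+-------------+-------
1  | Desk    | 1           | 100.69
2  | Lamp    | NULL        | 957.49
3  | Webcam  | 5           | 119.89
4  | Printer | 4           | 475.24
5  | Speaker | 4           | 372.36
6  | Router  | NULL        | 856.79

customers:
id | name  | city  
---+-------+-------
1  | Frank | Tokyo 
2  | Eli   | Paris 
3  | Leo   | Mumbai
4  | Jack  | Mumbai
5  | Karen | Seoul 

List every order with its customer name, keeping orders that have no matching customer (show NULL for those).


LEFT JOIN keeps every row from orders (the left table); where customer_id has no match in customers, the customer columns become NULL. Walk through each order:
  - order 1 (Desk): customer_id=1 -> matches Frank
  - order 2 (Lamp): customer_id=NULL, no match -> kept with NULL
  - order 3 (Webcam): customer_id=5 -> matches Karen
  - order 4 (Printer): customer_id=4 -> matches Jack
  - order 5 (Speaker): customer_id=4 -> matches Jack
  - order 6 (Router): customer_id=NULL, no match -> kept with NULL
All 6 rows appear; 2 have NULL customer.

SQL:
SELECT a.product, b.name AS customer
FROM orders a
LEFT JOIN customers b ON a.customer_id = b.id

Result:
product | customer
--------+---------
Desk    | Frank   
Lamp    | NULL    
Webcam  | Karen   
Printer | Jack    
Speaker | Jack    
Router  | NULL    


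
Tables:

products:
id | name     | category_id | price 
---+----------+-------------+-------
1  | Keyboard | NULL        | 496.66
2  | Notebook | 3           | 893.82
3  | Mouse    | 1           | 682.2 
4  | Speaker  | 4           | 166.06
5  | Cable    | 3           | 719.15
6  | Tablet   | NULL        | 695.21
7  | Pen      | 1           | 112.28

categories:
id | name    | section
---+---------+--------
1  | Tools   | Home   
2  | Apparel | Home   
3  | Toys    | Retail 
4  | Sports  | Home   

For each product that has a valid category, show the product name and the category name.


INNER JOIN keeps only products rows whose category_id matches an id in categories. Walk through each product:
  - product 1 (Keyboard): category_id=NULL, no match -> dropped
  - product 2 (Notebook): category_id=3 -> matches Toys
  - product 3 (Mouse): category_id=1 -> matches Tools
  - product 4 (Speaker): category_id=4 -> matches Sports
  - product 5 (Cable): category_id=3 -> matches Toys
  - product 6 (Tablet): category_id=NULL, no match -> dropped
  - product 7 (Pen): category_id=1 -> matches Tools
So 2 of 7 rows are dropped.

SQL:
SELECT a.name, b.name AS category
FROM products a
INNER JOIN categories b ON a.category_id = b.id

Result:
name     | category
---------+---------
Notebook | Toys    
Mouse    | Tools   
Speaker  | Sports  
Cable    | Toys    
Pen      | Tools   


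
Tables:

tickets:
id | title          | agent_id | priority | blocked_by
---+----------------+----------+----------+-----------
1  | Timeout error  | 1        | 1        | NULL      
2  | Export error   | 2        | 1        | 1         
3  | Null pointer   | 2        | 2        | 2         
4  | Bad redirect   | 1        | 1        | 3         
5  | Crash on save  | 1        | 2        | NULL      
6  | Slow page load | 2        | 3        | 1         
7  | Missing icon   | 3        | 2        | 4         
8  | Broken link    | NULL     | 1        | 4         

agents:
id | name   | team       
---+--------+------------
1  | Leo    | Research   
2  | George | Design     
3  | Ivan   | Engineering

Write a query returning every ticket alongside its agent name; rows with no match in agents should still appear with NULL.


LEFT JOIN keeps every row from tickets (the left table); where agent_id has no match in agents, the agent columns become NULL. Walk through each ticket:
  - ticket 1 (Timeout error): agent_id=1 -> matches Leo
  - ticket 2 (Export error): agent_id=2 -> matches George
  - ticket 3 (Null pointer): agent_id=2 -> matches George
  - ticket 4 (Bad redirect): agent_id=1 -> matches Leo
  - ticket 5 (Crash on save): agent_id=1 -> matches Leo
  - ticket 6 (Slow page load): agent_id=2 -> matches George
  - ticket 7 (Missing icon): agent_id=3 -> matches Ivan
  - ticket 8 (Broken link): agent_id=NULL, no match -> kept with NULL
All 8 rows appear; 1 has NULL agent.

SQL:
SELECT a.title, b.name AS agent
FROM tickets a
LEFT JOIN agents b ON a.agent_id = b.id

Result:
title          | agent 
---------------+-------
Timeout error  | Leo   
Export error   | George
Null pointer   | George
Bad redirect   | Leo   
Crash on save  | Leo   
Slow page load | George
Missing icon   | Ivan  
Broken link    | NULL  


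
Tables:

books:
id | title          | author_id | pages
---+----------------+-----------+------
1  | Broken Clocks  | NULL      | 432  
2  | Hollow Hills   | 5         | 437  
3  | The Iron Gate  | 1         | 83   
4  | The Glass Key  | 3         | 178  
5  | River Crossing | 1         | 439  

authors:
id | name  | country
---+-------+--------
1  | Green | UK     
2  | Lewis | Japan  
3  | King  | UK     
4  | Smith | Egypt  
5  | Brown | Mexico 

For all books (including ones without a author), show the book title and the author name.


LEFT JOIN keeps every row from books (the left table); where author_id has no match in authors, the author columns become NULL. Walk through each book:
  - book 1 (Broken Clocks): author_id=NULL, no match -> kept with NULL
  - book 2 (Hollow Hills): author_id=5 -> matches Brown
  - book 3 (The Iron Gate): author_id=1 -> matches Green
  - book 4 (The Glass Key): author_id=3 -> matches King
  - book 5 (River Crossing): author_id=1 -> matches Green
All 5 rows appear; 1 has NULL author.

SQL:
SELECT a.title, b.name AS author
FROM books a
LEFT JOIN authors b ON a.author_id = b.id

Result:
title          | author
---------------+-------
Broken Clocks  | NULL  
Hollow Hills   | Brown 
The Iron Gate  | Green 
The Glass Key  | King  
River Crossing | Green 


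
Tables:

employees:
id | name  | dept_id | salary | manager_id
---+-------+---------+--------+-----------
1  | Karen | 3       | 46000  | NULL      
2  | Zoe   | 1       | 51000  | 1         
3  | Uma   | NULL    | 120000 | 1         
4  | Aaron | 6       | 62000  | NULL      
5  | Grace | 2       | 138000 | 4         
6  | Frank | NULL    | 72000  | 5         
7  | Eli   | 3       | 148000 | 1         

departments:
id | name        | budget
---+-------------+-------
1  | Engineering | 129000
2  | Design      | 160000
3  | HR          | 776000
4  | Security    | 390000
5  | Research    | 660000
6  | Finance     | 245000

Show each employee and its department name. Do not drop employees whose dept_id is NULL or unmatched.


LEFT JOIN keeps every row from employees (the left table); where dept_id has no match in departments, the department columns become NULL. Walk through each employee:
  - employee 1 (Karen): dept_id=3 -> matches HR
  - employee 2 (Zoe): dept_id=1 -> matches Engineering
  - employee 3 (Uma): dept_id=NULL, no match -> kept with NULL
  - employee 4 (Aaron): dept_id=6 -> matches Finance
  - employee 5 (Grace): dept_id=2 -> matches Design
  - employee 6 (Frank): dept_id=NULL, no match -> kept with NULL
  - employee 7 (Eli): dept_id=3 -> matches HR
All 7 rows appear; 2 have NULL department.

SQL:
SELECT a.name, b.name AS department
FROM employees a
LEFT JOIN departments b ON a.dept_id = b.id

Result:
name  | department 
------+------------
Karen | HR         
Zoe   | Engineering
Uma   | NULL       
Aaron | Finance    
Grace | Design     
Frank | NULL       
Eli   | HR         


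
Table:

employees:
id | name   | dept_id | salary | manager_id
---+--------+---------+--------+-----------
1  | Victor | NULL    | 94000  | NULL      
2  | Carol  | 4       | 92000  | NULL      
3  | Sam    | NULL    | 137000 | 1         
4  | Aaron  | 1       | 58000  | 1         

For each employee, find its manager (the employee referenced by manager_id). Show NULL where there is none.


This is a self-join: employees is joined to a second copy of itself, matching each row's manager_id to another row's id. Use LEFT JOIN so rows with manager_id=NULL are kept.
  - employee 1 (Victor): manager_id=NULL -> NULL
  - employee 2 (Carol): manager_id=NULL -> NULL
  - employee 3 (Sam): manager_id=1 -> Victor
  - employee 4 (Aaron): manager_id=1 -> Victor

SQL:
SELECT a.name AS item, b.name AS manager
FROM employees a
LEFT JOIN employees b ON a.manager_id = b.id

Result:
item   | manager
-------+--------
Victor | NULL   
Carol  | NULL   
Sam    | Victor 
Aaron  | Victor 


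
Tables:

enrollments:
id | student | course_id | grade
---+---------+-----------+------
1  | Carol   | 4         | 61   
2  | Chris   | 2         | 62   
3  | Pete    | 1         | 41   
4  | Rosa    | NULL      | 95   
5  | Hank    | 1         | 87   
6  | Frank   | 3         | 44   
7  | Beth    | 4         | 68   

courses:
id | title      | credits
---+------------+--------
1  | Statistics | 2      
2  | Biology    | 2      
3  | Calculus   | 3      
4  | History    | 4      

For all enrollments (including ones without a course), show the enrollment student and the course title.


LEFT JOIN keeps every row from enrollments (the left table); where course_id has no match in courses, the course columns become NULL. Walk through each enrollment:
  - enrollment 1 (Carol): course_id=4 -> matches History
  - enrollment 2 (Chris): course_id=2 -> matches Biology
  - enrollment 3 (Pete): course_id=1 -> matches Statistics
  - enrollment 4 (Rosa): course_id=NULL, no match -> kept with NULL
  - enrollment 5 (Hank): course_id=1 -> matches Statistics
  - enrollment 6 (Frank): course_id=3 -> matches Calculus
  - enrollment 7 (Beth): course_id=4 -> matches History
All 7 rows appear; 1 has NULL course.

SQL:
SELECT a.student, b.title AS course
FROM enrollments a
LEFT JOIN courses b ON a.course_id = b.id

Result:
student | course    
--------+-----------
Carol   | History   
Chris   | Biology   
Pete    | Statistics
Rosa    | NULL      
Hank    | Statistics
Frank   | Calculus  
Beth    | History   


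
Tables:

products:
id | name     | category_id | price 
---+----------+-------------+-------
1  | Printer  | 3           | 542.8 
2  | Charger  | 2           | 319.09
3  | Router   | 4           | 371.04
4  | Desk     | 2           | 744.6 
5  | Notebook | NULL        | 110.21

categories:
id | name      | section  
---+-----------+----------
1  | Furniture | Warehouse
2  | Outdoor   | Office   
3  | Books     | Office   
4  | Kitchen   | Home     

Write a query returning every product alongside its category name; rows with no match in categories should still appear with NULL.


LEFT JOIN keeps every row from products (the left table); where category_id has no match in categories, the category columns become NULL. Walk through each product:
  - product 1 (Printer): category_id=3 -> matches Books
  - product 2 (Charger): category_id=2 -> matches Outdoor
  - product 3 (Router): category_id=4 -> matches Kitchen
  - product 4 (Desk): category_id=2 -> matches Outdoor
  - product 5 (Notebook): category_id=NULL, no match -> kept with NULL
All 5 rows appear; 1 has NULL category.

SQL:
SELECT a.name, b.name AS category
FROM products a
LEFT JOIN categories b ON a.category_id = b.id

Result:
name     | category
---------+---------
Printer  | Books   
Charger  | Outdoor 
Router   | Kitchen 
Desk     | Outdoor 
Notebook | NULL    


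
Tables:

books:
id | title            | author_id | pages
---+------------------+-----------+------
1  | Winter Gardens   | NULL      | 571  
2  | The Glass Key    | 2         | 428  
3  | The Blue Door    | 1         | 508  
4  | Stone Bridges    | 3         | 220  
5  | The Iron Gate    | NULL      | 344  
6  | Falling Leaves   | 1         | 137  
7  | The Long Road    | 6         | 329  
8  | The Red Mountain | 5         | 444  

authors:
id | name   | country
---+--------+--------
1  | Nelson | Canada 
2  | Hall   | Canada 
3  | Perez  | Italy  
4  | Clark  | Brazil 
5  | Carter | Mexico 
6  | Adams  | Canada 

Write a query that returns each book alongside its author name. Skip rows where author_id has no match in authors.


INNER JOIN keeps only books rows whose author_id matches an id in authors. Walk through each book:
  - book 1 (Winter Gardens): author_id=NULL, no match -> dropped
  - book 2 (The Glass Key): author_id=2 -> matches Hall
  - book 3 (The Blue Door): author_id=1 -> matches Nelson
  - book 4 (Stone Bridges): author_id=3 -> matches Perez
  - book 5 (The Iron Gate): author_id=NULL, no match -> dropped
  - book 6 (Falling Leaves): author_id=1 -> matches Nelson
  - book 7 (The Long Road): author_id=6 -> matches Adams
  - book 8 (The Red Mountain): author_id=5 -> matches Carter
So 2 of 8 rows are dropped.

SQL:
SELECT a.title, b.name AS author
FROM books a
INNER JOIN authors b ON a.author_id = b.id

Result:
title            | author
-----------------+-------
The Glass Key    | Hall  
The Blue Door    | Nelson
Stone Bridges    | Perez 
Falling Leaves   | Nelson
The Long Road    | Adams 
The Red Mountain | Carter


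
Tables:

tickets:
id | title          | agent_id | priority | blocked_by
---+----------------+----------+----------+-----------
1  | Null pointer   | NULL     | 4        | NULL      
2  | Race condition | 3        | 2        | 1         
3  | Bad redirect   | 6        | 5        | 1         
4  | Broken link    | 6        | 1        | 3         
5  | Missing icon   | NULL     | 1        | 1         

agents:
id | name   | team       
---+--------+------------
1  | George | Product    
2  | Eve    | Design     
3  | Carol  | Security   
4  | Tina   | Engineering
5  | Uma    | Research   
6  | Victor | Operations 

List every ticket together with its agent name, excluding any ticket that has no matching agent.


INNER JOIN keeps only tickets rows whose agent_id matches an id in agents. Walk through each ticket:
  - ticket 1 (Null pointer): agent_id=NULL, no match -> dropped
  - ticket 2 (Race condition): agent_id=3 -> matches Carol
  - ticket 3 (Bad redirect): agent_id=6 -> matches Victor
  - ticket 4 (Broken link): agent_id=6 -> matches Victor
  - ticket 5 (Missing icon): agent_id=NULL, no match -> dropped
So 2 of 5 rows are dropped.

SQL:
SELECT a.title, b.name AS agent
FROM tickets a
INNER JOIN agents b ON a.agent_id = b.id

Result:
title          | agent 
---------------+-------
Race condition | Carol 
Bad redirect   | Victor
Broken link    | Victor


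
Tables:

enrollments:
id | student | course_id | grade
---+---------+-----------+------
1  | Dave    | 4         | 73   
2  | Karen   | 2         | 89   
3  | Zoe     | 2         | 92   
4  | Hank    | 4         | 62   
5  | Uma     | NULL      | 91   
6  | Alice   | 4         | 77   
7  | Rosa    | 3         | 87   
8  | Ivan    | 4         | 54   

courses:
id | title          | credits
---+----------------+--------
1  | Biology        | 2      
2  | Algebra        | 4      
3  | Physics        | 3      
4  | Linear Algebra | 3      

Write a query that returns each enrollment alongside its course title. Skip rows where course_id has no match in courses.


INNER JOIN keeps only enrollments rows whose course_id matches an id in courses. Walk through each enrollment:
  - enrollment 1 (Dave): course_id=4 -> matches Linear Algebra
  - enrollment 2 (Karen): course_id=2 -> matches Algebra
  - enrollment 3 (Zoe): course_id=2 -> matches Algebra
  - enrollment 4 (Hank): course_id=4 -> matches Linear Algebra
  - enrollment 5 (Uma): course_id=NULL, no match -> dropped
  - enrollment 6 (Alice): course_id=4 -> matches Linear Algebra
  - enrollment 7 (Rosa): course_id=3 -> matches Physics
  - enrollment 8 (Ivan): course_id=4 -> matches Linear Algebra
So 1 of 8 rows is dropped.

SQL:
SELECT a.student, b.title AS course
FROM enrollments a
INNER JOIN courses b ON a.course_id = b.id

Result:
student | course        
--------+---------------
Dave    | Linear Algebra
Karen   | Algebra       
Zoe     | Algebra       
Hank    | Linear Algebra
Alice   | Linear Algebra
Rosa    | Physics       
Ivan    | Linear Algebra


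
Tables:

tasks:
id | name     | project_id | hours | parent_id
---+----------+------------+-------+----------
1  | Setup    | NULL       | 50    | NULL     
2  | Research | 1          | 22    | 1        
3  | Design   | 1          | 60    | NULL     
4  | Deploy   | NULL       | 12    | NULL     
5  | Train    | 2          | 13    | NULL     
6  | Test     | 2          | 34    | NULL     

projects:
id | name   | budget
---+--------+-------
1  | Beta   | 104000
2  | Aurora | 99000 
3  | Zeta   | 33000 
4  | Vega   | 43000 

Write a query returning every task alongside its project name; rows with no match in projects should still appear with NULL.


LEFT JOIN keeps every row from tasks (the left table); where project_id has no match in projects, the project columns become NULL. Walk through each task:
  - task 1 (Setup): project_id=NULL, no match -> kept with NULL
  - task 2 (Research): project_id=1 -> matches Beta
  - task 3 (Design): project_id=1 -> matches Beta
  - task 4 (Deploy): project_id=NULL, no match -> kept with NULL
  - task 5 (Train): project_id=2 -> matches Aurora
  - task 6 (Test): project_id=2 -> matches Aurora
All 6 rows appear; 2 have NULL project.

SQL:
SELECT a.name, b.name AS project
FROM tasks a
LEFT JOIN projects b ON a.project_id = b.id

Result:
name     | project
---------+--------
Setup    | NULL   
Research | Beta   
Design   | Beta   
Deploy   | NULL   
Train    | Aurora 
Test     | Aurora 


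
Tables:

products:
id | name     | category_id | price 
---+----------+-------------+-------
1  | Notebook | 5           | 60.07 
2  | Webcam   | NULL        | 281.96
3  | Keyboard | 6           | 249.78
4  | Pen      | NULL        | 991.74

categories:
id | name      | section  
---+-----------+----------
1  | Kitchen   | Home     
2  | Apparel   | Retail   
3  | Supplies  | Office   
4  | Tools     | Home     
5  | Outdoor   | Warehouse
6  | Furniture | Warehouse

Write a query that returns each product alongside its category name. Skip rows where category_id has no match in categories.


INNER JOIN keeps only products rows whose category_id matches an id in categories. Walk through each product:
  - product 1 (Notebook): category_id=5 -> matches Outdoor
  - product 2 (Webcam): category_id=NULL, no match -> dropped
  - product 3 (Keyboard): category_id=6 -> matches Furniture
  - product 4 (Pen): category_id=NULL, no match -> dropped
So 2 of 4 rows are dropped.

SQL:
SELECT a.name, b.name AS category
FROM products a
INNER JOIN categories b ON a.category_id = b.id

Result:
name     | category 
---------+----------
Notebook | Outdoor  
Keyboard | Furniture


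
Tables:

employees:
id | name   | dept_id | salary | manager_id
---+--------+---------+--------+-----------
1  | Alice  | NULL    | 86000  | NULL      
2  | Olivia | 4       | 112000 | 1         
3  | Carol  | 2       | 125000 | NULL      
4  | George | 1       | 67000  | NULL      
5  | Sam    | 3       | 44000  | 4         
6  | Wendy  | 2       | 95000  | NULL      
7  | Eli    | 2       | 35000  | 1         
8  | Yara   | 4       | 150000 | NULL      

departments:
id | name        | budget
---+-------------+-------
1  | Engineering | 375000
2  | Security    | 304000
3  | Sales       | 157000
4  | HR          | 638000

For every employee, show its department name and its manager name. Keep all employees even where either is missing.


Two LEFT JOINs from the same base table employees: one to departments via dept_id, one to employees itself via manager_id. Both are LEFT so every employee is preserved.
Match against departments:
  - employee 1 (Alice): dept_id=NULL, no match -> kept with NULL
  - employee 2 (Olivia): dept_id=4 -> matches HR
  - employee 3 (Carol): dept_id=2 -> matches Security
  - employee 4 (George): dept_id=1 -> matches Engineering
  - employee 5 (Sam): dept_id=3 -> matches Sales
  - employee 6 (Wendy): dept_id=2 -> matches Security
  - employee 7 (Eli): dept_id=2 -> matches Security
  - employee 8 (Yara): dept_id=4 -> matches HR
Match against employees (self):
  - employee 1 (Alice): manager_id=NULL -> NULL
  - employee 2 (Olivia): manager_id=1 -> Alice
  - employee 3 (Carol): manager_id=NULL -> NULL
  - employee 4 (George): manager_id=NULL -> NULL
  - employee 5 (Sam): manager_id=4 -> George
  - employee 6 (Wendy): manager_id=NULL -> NULL
  - employee 7 (Eli): manager_id=1 -> Alice
  - employee 8 (Yara): manager_id=NULL -> NULL

SQL:
SELECT a.name, b.name AS department, c.name AS manager
FROM employees a
LEFT JOIN departments b ON a.dept_id = b.id
LEFT JOIN employees c ON a.manager_id = c.id

Result:
name   | department  | manager
-------+-------------+--------
Alice  | NULL        | NULL   
Olivia | HR          | Alice  
Carol  | Security    | NULL   
George | Engineering | NULL   
Sam    | Sales       | George 
Wendy  | Security    | NULL   
Eli    | Security    | Alice  
Yara   | HR          | NULL   


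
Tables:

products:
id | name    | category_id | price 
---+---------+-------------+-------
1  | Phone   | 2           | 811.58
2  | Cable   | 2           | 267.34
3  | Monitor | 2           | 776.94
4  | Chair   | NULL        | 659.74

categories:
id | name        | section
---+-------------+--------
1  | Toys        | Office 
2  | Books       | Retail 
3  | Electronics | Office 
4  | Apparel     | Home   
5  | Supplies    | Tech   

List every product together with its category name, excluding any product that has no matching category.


INNER JOIN keeps only products rows whose category_id matches an id in categories. Walk through each product:
  - product 1 (Phone): category_id=2 -> matches Books
  - product 2 (Cable): category_id=2 -> matches Books
  - product 3 (Monitor): category_id=2 -> matches Books
  - product 4 (Chair): category_id=NULL, no match -> dropped
So 1 of 4 rows is dropped.

SQL:
SELECT a.name, b.name AS category
FROM products a
INNER JOIN categories b ON a.category_id = b.id

Result:
name    | category
--------+---------
Phone   | Books   
Cable   | Books   
Monitor | Books   


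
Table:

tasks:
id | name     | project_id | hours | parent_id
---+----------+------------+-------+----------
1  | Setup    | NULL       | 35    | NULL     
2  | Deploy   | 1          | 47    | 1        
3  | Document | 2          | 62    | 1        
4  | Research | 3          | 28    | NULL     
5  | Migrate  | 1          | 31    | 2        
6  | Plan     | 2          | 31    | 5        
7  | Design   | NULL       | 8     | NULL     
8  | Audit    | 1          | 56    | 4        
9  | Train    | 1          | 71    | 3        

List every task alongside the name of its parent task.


This is a self-join: tasks is joined to a second copy of itself, matching each row's parent_id to another row's id. Use LEFT JOIN so rows with parent_id=NULL are kept.
  - task 1 (Setup): parent_id=NULL -> NULL
  - task 2 (Deploy): parent_id=1 -> Setup
  - task 3 (Document): parent_id=1 -> Setup
  - task 4 (Research): parent_id=NULL -> NULL
  - task 5 (Migrate): parent_id=2 -> Deploy
  - task 6 (Plan): parent_id=5 -> Migrate
  - task 7 (Design): parent_id=NULL -> NULL
  - task 8 (Audit): parent_id=4 -> Research
  - task 9 (Train): parent_id=3 -> Document

SQL:
SELECT a.name AS item, b.name AS parent
FROM tasks a
LEFT JOIN tasks b ON a.parent_id = b.id

Result:
item     | parent  
---------+---------
Setup    | NULL    
Deploy   | Setup   
Document | Setup   
Research | NULL    
Migrate  | Deploy  
Plan     | Migrate 
Design   | NULL    
Audit    | Research
Train    | Document
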